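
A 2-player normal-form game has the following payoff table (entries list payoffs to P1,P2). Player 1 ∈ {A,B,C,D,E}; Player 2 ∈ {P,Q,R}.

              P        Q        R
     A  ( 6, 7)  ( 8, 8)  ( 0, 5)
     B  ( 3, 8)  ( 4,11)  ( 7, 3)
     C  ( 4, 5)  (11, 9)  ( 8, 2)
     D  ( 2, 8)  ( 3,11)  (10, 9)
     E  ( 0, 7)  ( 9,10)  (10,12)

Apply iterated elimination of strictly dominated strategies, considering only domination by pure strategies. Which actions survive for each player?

P1 drop B (C beats it: P:4>3 Q:11>4 R:8>7)
P2 drop P (Q beats it: A:8>7 C:9>5 D:11>8 E:10>7)
P1 drop A (C beats it: Q:11>8 R:8>0)
P1→{C,D,E} P2→{Q,R}

Remaining: P1:{C,D,E} P2:{Q,R}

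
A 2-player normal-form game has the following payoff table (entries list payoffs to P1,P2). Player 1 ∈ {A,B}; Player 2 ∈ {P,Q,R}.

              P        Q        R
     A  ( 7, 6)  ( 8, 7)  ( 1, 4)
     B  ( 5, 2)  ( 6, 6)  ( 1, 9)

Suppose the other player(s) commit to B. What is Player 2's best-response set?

P2 best: {R}

u_2(P vs B) = 2
u_2(Q vs B) = 6
u_2(R vs B) = 9
max payoff 9 at {R}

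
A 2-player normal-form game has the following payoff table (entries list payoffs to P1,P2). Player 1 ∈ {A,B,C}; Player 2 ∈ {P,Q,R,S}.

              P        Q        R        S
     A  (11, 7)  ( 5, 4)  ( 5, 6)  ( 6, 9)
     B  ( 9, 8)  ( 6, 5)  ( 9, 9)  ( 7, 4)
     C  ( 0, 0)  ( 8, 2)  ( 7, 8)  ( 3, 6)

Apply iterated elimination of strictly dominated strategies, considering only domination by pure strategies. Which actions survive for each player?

Survivors P1:{A,B} P2:{P,R,S}

P2 drop Q (R beats it: A:6>4 B:9>5 C:8>2)
P1 drop C (B beats it: P:9>0 R:9>7 S:7>3)
P1→{A,B} P2→{P,R,S}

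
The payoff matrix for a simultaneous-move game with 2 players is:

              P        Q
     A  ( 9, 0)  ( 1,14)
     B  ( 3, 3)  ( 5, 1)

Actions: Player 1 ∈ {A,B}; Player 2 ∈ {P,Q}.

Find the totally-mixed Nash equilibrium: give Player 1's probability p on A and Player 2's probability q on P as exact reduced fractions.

P1 indiff ⇒ q·9+(1-q)·1 = q·3+(1-q)·5 ⇒ q(6) = (1-q)(4) ⇒ q = 2/5
P2 indiff ⇒ p·0+(1-p)·3 = p·14+(1-p)·1 ⇒ p(-14) = (1-p)(-2) ⇒ p = 1/8

p=1/8, q=2/5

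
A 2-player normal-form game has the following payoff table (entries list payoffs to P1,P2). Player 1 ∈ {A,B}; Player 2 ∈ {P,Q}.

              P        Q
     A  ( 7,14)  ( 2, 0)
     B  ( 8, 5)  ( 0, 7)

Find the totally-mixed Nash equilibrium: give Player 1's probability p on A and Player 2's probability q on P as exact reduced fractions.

P1 indiff ⇒ q·7+(1-q)·2 = q·8+(1-q)·0 ⇒ q(-1) = (1-q)(-2) ⇒ q = 2/3
P2 indiff ⇒ p·14+(1-p)·5 = p·0+(1-p)·7 ⇒ p(14) = (1-p)(2) ⇒ p = 1/8

p=1/8, q=2/3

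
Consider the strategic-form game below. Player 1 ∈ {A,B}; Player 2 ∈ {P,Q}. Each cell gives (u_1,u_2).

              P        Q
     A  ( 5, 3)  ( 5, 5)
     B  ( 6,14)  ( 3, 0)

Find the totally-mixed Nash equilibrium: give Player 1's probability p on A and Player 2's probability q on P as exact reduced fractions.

P1 indiff ⇒ q·5+(1-q)·5 = q·6+(1-q)·3 ⇒ q(-1) = (1-q)(-2) ⇒ q = 2/3
P2 indiff ⇒ p·3+(1-p)·14 = p·5+(1-p)·0 ⇒ p(-2) = (1-p)(-14) ⇒ p = 7/8

P1 mixes 7/8 on A; P2 mixes 2/3 on P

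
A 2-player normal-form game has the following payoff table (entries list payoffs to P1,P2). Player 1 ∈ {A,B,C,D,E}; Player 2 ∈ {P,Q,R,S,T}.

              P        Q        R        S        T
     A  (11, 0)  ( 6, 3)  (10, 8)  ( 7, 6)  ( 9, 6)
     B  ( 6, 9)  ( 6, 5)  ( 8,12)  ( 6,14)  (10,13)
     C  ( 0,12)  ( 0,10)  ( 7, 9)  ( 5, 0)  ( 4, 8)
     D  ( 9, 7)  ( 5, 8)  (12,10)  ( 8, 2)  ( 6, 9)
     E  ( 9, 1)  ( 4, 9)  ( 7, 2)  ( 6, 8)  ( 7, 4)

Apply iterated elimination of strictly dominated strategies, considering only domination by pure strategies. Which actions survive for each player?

Remaining: P1:{A,B,D} P2:{R,S,T}

P1 drop C (A beats it: P:11>0 Q:6>0 R:10>7 S:7>5 T:9>4)
P1 drop E (A beats it: P:11>9 Q:6>4 R:10>7 S:7>6 T:9>7)
P2 drop P (R beats it: A:8>0 B:12>9 D:10>7)
P2 drop Q (R beats it: A:8>3 B:12>5 D:10>8)
P1→{A,B,D} P2→{R,S,T}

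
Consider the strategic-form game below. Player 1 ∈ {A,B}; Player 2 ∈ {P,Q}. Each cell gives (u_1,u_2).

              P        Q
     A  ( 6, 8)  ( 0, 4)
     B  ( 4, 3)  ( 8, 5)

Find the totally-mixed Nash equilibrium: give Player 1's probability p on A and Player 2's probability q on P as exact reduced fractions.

P1 mixes 1/3 on A; P2 mixes 4/5 on P

P1 indiff ⇒ q·6+(1-q)·0 = q·4+(1-q)·8 ⇒ q(2) = (1-q)(8) ⇒ q = 4/5
P2 indiff ⇒ p·8+(1-p)·3 = p·4+(1-p)·5 ⇒ p(4) = (1-p)(2) ⇒ p = 1/3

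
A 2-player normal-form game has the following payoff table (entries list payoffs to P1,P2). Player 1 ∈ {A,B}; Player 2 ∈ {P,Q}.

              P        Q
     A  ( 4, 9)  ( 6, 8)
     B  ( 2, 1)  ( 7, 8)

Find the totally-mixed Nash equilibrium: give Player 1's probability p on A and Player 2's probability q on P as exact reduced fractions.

(p,q) = (7/8, 1/3)

P1 indiff ⇒ q·4+(1-q)·6 = q·2+(1-q)·7 ⇒ q(2) = (1-q)(1) ⇒ q = 1/3
P2 indiff ⇒ p·9+(1-p)·1 = p·8+(1-p)·8 ⇒ p(1) = (1-p)(7) ⇒ p = 7/8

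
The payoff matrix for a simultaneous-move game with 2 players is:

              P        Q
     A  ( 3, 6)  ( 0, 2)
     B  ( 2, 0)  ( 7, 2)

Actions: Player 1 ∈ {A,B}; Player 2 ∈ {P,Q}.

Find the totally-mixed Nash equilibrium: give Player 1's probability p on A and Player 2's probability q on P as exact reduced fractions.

P1 indiff ⇒ q·3+(1-q)·0 = q·2+(1-q)·7 ⇒ q(1) = (1-q)(7) ⇒ q = 7/8
P2 indiff ⇒ p·6+(1-p)·0 = p·2+(1-p)·2 ⇒ p(4) = (1-p)(2) ⇒ p = 1/3

P1 mixes 1/3 on A; P2 mixes 7/8 on P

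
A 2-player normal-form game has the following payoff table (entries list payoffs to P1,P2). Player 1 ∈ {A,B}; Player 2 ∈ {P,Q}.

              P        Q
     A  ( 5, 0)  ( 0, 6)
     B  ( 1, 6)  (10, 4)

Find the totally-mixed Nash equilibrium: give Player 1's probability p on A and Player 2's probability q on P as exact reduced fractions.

P1 indiff ⇒ q·5+(1-q)·0 = q·1+(1-q)·10 ⇒ q(4) = (1-q)(10) ⇒ q = 5/7
P2 indiff ⇒ p·0+(1-p)·6 = p·6+(1-p)·4 ⇒ p(-6) = (1-p)(-2) ⇒ p = 1/4

(p,q) = (1/4, 5/7)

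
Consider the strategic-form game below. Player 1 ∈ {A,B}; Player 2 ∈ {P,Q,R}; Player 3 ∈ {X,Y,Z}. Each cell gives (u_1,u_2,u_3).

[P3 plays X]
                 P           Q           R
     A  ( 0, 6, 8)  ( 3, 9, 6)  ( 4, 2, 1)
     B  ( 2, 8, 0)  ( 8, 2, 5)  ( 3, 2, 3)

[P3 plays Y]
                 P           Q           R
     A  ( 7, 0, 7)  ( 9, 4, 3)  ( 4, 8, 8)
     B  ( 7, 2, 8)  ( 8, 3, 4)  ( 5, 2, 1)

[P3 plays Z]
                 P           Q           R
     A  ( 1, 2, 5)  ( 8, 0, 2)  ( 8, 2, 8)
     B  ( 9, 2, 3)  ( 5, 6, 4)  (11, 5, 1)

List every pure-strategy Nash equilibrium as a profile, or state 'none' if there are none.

Equilibria: none

(A,P,X): not NE [P1→B gives 2>0; P2→Q gives 9>6]
(A,P,Y): not NE [P2→R gives 8>0; P3→X gives 8>7]
(A,P,Z): not NE [P1→B gives 9>1; P3→X gives 8>5]
(A,Q,X): not NE [P1→B gives 8>3]
(A,Q,Y): not NE [P2→R gives 8>4; P3→X gives 6>3]
(A,Q,Z): not NE [P2→R gives 2>0; P3→X gives 6>2]
(A,R,X): not NE [P2→Q gives 9>2; P3→Z gives 8>1]
(A,R,Y): not NE [P1→B gives 5>4]
(A,R,Z): not NE [P1→B gives 11>8]
(B,P,X): not NE [P3→Y gives 8>0]
(B,P,Y): not NE [P2→Q gives 3>2]
(B,P,Z): not NE [P2→Q gives 6>2; P3→Y gives 8>3]
(B,Q,X): not NE [P2→P gives 8>2]
(B,Q,Y): not NE [P1→A gives 9>8; P3→X gives 5>4]
(B,Q,Z): not NE [P1→A gives 8>5; P3→X gives 5>4]
(B,R,X): not NE [P1→A gives 4>3; P2→P gives 8>2]
(B,R,Y): not NE [P2→Q gives 3>2; P3→X gives 3>1]
(B,R,Z): not NE [P2→Q gives 6>5; P3→X gives 3>1]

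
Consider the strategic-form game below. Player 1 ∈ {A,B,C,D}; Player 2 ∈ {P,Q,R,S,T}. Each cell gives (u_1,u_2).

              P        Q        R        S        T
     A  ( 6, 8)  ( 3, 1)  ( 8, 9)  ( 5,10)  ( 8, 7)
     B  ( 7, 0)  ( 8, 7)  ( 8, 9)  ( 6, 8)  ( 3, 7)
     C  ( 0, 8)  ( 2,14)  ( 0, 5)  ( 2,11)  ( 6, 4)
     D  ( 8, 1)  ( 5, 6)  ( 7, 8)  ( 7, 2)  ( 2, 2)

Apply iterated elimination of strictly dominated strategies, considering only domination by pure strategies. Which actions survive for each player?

Remaining: P1:{A,B,D} P2:{R,S}

P1 drop C (A beats it: P:6>0 Q:3>2 R:8>0 S:5>2 T:8>6)
P2 drop P (R beats it: A:9>8 B:9>0 D:8>1)
P2 drop Q (R beats it: A:9>1 B:9>7 D:8>6)
P2 drop T (R beats it: A:9>7 B:9>7 D:8>2)
P1→{A,B,D} P2→{R,S}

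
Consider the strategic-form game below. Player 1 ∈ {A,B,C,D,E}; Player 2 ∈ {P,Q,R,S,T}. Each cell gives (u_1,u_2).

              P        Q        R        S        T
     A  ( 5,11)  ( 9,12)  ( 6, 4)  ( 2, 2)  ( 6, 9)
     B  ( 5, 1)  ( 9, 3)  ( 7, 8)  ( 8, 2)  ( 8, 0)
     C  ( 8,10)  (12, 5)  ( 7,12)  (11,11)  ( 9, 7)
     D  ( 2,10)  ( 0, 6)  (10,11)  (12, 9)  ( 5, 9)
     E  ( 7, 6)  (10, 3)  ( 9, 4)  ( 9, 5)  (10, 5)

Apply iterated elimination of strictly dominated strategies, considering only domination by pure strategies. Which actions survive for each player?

P1 drop A (C beats it: P:8>5 Q:12>9 R:7>6 S:11>2 T:9>6)
P1 drop B (E beats it: P:7>5 Q:10>9 R:9>7 S:9>8 T:10>8)
P2 drop Q (P beats it: C:10>5 D:10>6 E:6>3)
P2 drop T (P beats it: C:10>7 D:10>9 E:6>5)
P1→{C,D,E} P2→{P,R,S}

IESDS → P1:{C,D,E} P2:{P,R,S}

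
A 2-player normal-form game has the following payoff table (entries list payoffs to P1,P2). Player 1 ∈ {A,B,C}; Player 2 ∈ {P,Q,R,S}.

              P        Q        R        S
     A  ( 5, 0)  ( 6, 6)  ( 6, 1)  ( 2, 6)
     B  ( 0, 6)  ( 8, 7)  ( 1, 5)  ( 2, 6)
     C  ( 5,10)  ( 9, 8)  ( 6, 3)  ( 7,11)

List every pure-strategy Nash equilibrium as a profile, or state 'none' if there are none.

(A,P): not NE [P2→S gives 6>0]
(A,Q): not NE [P1→C gives 9>6]
(A,R): not NE [P2→S gives 6>1]
(A,S): not NE [P1→C gives 7>2]
(B,P): not NE [P1→C gives 5>0; P2→Q gives 7>6]
(B,Q): not NE [P1→C gives 9>8]
(B,R): not NE [P1→C gives 6>1; P2→Q gives 7>5]
(B,S): not NE [P1→C gives 7>2; P2→Q gives 7>6]
(C,P): not NE [P2→S gives 11>10]
(C,Q): not NE [P2→S gives 11>8]
(C,R): not NE [P2→S gives 11>3]
(C,S): NE

Nash profiles: (C,S)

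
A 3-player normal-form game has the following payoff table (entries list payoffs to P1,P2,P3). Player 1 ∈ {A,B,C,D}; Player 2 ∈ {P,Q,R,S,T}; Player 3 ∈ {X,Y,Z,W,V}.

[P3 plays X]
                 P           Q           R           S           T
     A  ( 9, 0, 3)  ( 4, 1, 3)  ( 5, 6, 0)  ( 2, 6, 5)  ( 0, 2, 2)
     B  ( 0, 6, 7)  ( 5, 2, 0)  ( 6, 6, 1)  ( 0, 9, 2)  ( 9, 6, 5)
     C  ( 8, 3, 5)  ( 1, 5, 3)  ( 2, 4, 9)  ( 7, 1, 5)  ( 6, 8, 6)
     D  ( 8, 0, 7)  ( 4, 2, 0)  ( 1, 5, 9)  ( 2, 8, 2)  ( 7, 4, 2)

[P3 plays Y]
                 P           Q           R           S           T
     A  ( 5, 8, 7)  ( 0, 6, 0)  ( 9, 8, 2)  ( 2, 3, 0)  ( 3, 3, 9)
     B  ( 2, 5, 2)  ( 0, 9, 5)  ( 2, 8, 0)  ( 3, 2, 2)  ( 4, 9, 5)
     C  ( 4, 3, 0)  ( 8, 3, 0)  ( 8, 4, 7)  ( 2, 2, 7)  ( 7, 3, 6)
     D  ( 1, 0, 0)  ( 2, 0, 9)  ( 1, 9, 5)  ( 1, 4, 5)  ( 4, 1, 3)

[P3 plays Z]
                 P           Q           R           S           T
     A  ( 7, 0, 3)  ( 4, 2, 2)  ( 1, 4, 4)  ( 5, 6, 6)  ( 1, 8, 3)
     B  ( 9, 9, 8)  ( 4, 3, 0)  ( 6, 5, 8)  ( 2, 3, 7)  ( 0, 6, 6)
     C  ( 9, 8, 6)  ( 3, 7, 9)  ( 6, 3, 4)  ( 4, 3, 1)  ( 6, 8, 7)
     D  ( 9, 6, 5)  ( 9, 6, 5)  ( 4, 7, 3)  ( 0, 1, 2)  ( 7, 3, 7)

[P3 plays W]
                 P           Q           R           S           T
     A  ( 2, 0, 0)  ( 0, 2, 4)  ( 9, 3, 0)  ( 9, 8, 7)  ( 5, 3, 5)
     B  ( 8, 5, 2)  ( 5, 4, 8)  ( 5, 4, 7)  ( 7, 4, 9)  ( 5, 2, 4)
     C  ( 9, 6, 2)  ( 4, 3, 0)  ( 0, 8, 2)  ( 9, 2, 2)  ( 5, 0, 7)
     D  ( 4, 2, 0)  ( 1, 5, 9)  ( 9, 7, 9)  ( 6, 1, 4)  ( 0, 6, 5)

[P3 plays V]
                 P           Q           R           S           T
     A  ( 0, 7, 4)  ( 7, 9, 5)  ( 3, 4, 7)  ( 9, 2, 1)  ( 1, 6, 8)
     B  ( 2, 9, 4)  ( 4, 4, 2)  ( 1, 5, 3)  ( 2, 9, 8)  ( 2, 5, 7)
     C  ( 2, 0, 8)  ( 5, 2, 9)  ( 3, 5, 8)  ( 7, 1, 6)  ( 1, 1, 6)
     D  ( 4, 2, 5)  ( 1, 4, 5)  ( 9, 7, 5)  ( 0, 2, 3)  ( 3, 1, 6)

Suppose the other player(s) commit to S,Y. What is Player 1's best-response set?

u_1(A vs S,Y) = 2
u_1(B vs S,Y) = 3
u_1(C vs S,Y) = 2
u_1(D vs S,Y) = 1
max payoff 3 at {B}

BR_1 = {B}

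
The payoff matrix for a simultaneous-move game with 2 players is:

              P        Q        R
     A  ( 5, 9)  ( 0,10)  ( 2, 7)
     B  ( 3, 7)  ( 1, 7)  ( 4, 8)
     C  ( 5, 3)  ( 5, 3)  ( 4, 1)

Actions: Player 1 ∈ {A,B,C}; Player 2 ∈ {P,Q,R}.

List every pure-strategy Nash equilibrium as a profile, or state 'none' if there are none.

(A,P): not NE [P2→Q gives 10>9]
(A,Q): not NE [P1→C gives 5>0]
(A,R): not NE [P1→C gives 4>2; P2→Q gives 10>7]
(B,P): not NE [P1→C gives 5>3; P2→R gives 8>7]
(B,Q): not NE [P1→C gives 5>1; P2→R gives 8>7]
(B,R): NE
(C,P): NE
(C,Q): NE
(C,R): not NE [P2→Q gives 3>1]

NE set: (B,R), (C,P), (C,Q)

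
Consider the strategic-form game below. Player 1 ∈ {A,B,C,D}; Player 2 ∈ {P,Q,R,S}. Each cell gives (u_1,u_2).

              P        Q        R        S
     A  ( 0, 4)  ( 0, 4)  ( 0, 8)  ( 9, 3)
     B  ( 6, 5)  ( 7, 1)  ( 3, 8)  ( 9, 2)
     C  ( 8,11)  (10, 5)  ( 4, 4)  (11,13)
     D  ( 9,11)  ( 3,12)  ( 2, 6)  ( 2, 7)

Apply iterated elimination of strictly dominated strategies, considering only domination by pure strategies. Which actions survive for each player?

P1 drop A (C beats it: P:8>0 Q:10>0 R:4>0 S:11>9)
P1 drop B (C beats it: P:8>6 Q:10>7 R:4>3 S:11>9)
P2 drop R (P beats it: C:11>4 D:11>6)
P1→{C,D} P2→{P,Q,S}

Survivors P1:{C,D} P2:{P,Q,S}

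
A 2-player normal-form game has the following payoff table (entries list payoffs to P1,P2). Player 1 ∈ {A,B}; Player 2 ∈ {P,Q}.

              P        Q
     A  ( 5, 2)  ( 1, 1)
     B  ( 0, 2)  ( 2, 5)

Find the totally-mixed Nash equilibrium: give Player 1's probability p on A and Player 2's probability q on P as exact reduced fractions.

p=3/4, q=1/6

P1 indiff ⇒ q·5+(1-q)·1 = q·0+(1-q)·2 ⇒ q(5) = (1-q)(1) ⇒ q = 1/6
P2 indiff ⇒ p·2+(1-p)·2 = p·1+(1-p)·5 ⇒ p(1) = (1-p)(3) ⇒ p = 3/4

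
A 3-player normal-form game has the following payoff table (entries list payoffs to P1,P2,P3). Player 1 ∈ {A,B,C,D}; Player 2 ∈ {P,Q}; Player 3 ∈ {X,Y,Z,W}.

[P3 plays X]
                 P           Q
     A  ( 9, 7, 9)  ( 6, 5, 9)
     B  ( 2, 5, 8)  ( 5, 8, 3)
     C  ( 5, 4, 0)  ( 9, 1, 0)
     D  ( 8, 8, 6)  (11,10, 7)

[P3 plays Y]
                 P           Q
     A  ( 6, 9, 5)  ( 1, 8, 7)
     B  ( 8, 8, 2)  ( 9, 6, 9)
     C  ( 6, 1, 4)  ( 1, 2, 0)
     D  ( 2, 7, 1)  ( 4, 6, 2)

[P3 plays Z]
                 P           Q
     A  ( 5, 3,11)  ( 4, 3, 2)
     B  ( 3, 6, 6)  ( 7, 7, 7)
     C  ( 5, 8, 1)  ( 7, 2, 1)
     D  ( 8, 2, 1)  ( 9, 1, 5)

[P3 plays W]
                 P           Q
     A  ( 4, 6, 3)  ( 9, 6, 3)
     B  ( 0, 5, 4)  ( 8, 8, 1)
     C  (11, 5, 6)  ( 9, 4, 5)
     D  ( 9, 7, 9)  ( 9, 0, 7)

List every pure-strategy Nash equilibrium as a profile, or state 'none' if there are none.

PSNE = {(C,P,W), (D,Q,X)}

(A,P,X): not NE [P3→Z gives 11>9]
(A,P,Y): not NE [P1→B gives 8>6; P3→Z gives 11>5]
(A,P,Z): not NE [P1→D gives 8>5]
(A,P,W): not NE [P1→C gives 11>4; P3→Z gives 11>3]
(A,Q,X): not NE [P1→D gives 11>6; P2→P gives 7>5]
(A,Q,Y): not NE [P1→B gives 9>1; P2→P gives 9>8; P3→X gives 9>7]
(A,Q,Z): not NE [P1→D gives 9>4; P3→X gives 9>2]
(A,Q,W): not NE [P3→X gives 9>3]
(B,P,X): not NE [P1→A gives 9>2; P2→Q gives 8>5]
(B,P,Y): not NE [P3→X gives 8>2]
(B,P,Z): not NE [P1→D gives 8>3; P2→Q gives 7>6; P3→X gives 8>6]
(B,P,W): not NE [P1→C gives 11>0; P2→Q gives 8>5; P3→X gives 8>4]
(B,Q,X): not NE [P1→D gives 11>5; P3→Y gives 9>3]
(B,Q,Y): not NE [P2→P gives 8>6]
(B,Q,Z): not NE [P1→D gives 9>7; P3→Y gives 9>7]
(B,Q,W): not NE [P1→D gives 9>8; P3→Y gives 9>1]
(C,P,X): not NE [P1→A gives 9>5; P3→W gives 6>0]
(C,P,Y): not NE [P1→B gives 8>6; P2→Q gives 2>1; P3→W gives 6>4]
(C,P,Z): not NE [P1→D gives 8>5; P3→W gives 6>1]
(C,P,W): NE
(C,Q,X): not NE [P1→D gives 11>9; P2→P gives 4>1; P3→W gives 5>0]
(C,Q,Y): not NE [P1→B gives 9>1; P3→W gives 5>0]
(C,Q,Z): not NE [P1→D gives 9>7; P2→P gives 8>2; P3→W gives 5>1]
(C,Q,W): not NE [P2→P gives 5>4]
(D,P,X): not NE [P1→A gives 9>8; P2→Q gives 10>8; P3→W gives 9>6]
(D,P,Y): not NE [P1→B gives 8>2; P3→W gives 9>1]
(D,P,Z): not NE [P3→W gives 9>1]
(D,P,W): not NE [P1→C gives 11>9]
(D,Q,X): NE
(D,Q,Y): not NE [P1→B gives 9>4; P2→P gives 7>6; P3→W gives 7>2]
(D,Q,Z): not NE [P2→P gives 2>1; P3→W gives 7>5]
(D,Q,W): not NE [P2→P gives 7>0]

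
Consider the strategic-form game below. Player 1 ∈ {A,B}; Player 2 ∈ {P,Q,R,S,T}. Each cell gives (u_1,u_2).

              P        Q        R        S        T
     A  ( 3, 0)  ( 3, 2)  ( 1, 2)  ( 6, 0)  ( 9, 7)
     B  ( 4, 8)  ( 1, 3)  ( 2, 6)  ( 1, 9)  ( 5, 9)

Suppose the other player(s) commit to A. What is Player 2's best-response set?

P2 best: {T}

u_2(P vs A) = 0
u_2(Q vs A) = 2
u_2(R vs A) = 2
u_2(S vs A) = 0
u_2(T vs A) = 7
max payoff 7 at {T}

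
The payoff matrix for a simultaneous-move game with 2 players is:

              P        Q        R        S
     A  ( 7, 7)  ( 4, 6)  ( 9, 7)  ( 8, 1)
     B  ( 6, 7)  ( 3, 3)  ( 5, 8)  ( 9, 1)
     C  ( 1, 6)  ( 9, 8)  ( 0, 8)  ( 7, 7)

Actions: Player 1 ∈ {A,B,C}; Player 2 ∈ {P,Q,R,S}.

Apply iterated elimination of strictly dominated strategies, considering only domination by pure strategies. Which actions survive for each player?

Survivors P1:{A,C} P2:{P,Q,R}

P2 drop S (Q beats it: A:6>1 B:3>1 C:8>7)
P1 drop B (A beats it: P:7>6 Q:4>3 R:9>5)
P1→{A,C} P2→{P,Q,R}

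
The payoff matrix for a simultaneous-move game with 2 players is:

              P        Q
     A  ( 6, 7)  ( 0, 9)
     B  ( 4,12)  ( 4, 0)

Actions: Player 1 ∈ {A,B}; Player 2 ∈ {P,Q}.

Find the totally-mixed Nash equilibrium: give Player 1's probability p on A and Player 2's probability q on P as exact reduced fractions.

P1 indiff ⇒ q·6+(1-q)·0 = q·4+(1-q)·4 ⇒ q(2) = (1-q)(4) ⇒ q = 2/3
P2 indiff ⇒ p·7+(1-p)·12 = p·9+(1-p)·0 ⇒ p(-2) = (1-p)(-12) ⇒ p = 6/7

(p,q) = (6/7, 2/3)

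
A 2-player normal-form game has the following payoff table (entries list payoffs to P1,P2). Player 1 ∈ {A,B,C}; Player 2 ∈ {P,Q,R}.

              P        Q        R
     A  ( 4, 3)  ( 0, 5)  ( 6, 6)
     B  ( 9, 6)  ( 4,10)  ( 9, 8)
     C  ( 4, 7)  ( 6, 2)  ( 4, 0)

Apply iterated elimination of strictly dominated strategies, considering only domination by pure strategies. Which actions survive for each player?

Survivors P1:{B,C} P2:{P,Q}

P1 drop A (B beats it: P:9>4 Q:4>0 R:9>6)
P2 drop R (Q beats it: B:10>8 C:2>0)
P1→{B,C} P2→{P,Q}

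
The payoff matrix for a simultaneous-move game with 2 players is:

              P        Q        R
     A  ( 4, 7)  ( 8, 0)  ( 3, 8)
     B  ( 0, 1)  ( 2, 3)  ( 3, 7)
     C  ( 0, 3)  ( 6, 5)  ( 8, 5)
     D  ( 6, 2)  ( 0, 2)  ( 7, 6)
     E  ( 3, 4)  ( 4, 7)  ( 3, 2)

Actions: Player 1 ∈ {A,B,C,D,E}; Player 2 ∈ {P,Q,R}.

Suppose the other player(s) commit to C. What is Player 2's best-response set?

P2 best: {Q,R}

u_2(P vs C) = 3
u_2(Q vs C) = 5
u_2(R vs C) = 5
max payoff 5 at {Q,R}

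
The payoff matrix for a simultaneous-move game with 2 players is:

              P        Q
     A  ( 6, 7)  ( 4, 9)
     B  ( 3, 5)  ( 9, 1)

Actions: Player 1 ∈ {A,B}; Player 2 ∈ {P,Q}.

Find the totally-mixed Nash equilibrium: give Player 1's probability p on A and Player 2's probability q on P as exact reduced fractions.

p=2/3, q=5/8

P1 indiff ⇒ q·6+(1-q)·4 = q·3+(1-q)·9 ⇒ q(3) = (1-q)(5) ⇒ q = 5/8
P2 indiff ⇒ p·7+(1-p)·5 = p·9+(1-p)·1 ⇒ p(-2) = (1-p)(-4) ⇒ p = 2/3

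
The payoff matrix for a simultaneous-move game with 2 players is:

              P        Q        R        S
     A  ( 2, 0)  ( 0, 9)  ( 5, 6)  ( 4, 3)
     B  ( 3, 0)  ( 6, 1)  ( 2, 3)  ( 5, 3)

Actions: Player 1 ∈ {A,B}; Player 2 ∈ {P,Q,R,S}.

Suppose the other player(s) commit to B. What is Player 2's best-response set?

P2 best: {R,S}

u_2(P vs B) = 0
u_2(Q vs B) = 1
u_2(R vs B) = 3
u_2(S vs B) = 3
max payoff 3 at {R,S}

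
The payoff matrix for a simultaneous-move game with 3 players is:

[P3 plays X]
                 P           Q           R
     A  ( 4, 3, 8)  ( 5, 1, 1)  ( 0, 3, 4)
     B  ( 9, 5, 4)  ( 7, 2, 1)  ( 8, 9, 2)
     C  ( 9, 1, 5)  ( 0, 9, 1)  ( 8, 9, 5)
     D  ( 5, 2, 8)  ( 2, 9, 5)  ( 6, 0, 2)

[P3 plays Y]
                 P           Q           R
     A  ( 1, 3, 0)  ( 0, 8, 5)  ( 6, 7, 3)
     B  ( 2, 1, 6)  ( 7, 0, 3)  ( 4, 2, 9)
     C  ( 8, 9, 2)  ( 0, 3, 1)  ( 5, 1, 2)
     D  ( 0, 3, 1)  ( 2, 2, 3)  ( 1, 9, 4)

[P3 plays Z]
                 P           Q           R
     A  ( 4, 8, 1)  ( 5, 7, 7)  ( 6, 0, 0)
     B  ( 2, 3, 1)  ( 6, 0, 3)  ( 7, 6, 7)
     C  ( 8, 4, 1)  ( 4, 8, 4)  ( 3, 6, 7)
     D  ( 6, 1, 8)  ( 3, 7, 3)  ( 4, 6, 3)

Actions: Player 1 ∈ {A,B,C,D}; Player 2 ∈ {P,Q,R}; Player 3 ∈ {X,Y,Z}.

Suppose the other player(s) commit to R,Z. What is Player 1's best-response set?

P1 best: {B}

u_1(A vs R,Z) = 6
u_1(B vs R,Z) = 7
u_1(C vs R,Z) = 3
u_1(D vs R,Z) = 4
max payoff 7 at {B}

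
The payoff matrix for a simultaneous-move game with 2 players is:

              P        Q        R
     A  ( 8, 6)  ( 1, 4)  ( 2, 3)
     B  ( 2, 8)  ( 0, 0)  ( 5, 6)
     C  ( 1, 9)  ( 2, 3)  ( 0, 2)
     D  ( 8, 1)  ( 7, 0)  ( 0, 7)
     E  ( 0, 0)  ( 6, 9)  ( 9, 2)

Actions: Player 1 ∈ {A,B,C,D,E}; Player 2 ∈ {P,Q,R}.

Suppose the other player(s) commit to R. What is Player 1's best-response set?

u_1(A vs R) = 2
u_1(B vs R) = 5
u_1(C vs R) = 0
u_1(D vs R) = 0
u_1(E vs R) = 9
max payoff 9 at {E}

BR_1 = {E}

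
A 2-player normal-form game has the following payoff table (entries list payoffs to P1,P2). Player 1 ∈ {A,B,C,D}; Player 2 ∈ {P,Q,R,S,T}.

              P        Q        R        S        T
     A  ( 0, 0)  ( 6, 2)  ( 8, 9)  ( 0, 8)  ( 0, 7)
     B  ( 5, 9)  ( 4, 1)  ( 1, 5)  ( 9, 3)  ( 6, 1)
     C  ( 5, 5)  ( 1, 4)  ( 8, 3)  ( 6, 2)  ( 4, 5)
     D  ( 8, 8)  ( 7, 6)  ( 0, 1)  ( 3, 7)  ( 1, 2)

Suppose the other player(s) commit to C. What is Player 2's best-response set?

BR_2 = {P,T}

u_2(P vs C) = 5
u_2(Q vs C) = 4
u_2(R vs C) = 3
u_2(S vs C) = 2
u_2(T vs C) = 5
max payoff 5 at {P,T}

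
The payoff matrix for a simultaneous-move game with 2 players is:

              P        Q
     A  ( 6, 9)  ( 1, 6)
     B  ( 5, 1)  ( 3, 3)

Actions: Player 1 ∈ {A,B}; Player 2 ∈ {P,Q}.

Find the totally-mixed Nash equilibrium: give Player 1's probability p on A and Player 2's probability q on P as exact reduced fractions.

p=2/5, q=2/3

P1 indiff ⇒ q·6+(1-q)·1 = q·5+(1-q)·3 ⇒ q(1) = (1-q)(2) ⇒ q = 2/3
P2 indiff ⇒ p·9+(1-p)·1 = p·6+(1-p)·3 ⇒ p(3) = (1-p)(2) ⇒ p = 2/5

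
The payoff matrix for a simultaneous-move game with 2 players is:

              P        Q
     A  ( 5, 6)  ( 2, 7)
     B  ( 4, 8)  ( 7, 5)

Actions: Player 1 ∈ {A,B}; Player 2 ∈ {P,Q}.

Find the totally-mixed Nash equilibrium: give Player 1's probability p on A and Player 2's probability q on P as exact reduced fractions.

P1 indiff ⇒ q·5+(1-q)·2 = q·4+(1-q)·7 ⇒ q(1) = (1-q)(5) ⇒ q = 5/6
P2 indiff ⇒ p·6+(1-p)·8 = p·7+(1-p)·5 ⇒ p(-1) = (1-p)(-3) ⇒ p = 3/4

(p,q) = (3/4, 5/6)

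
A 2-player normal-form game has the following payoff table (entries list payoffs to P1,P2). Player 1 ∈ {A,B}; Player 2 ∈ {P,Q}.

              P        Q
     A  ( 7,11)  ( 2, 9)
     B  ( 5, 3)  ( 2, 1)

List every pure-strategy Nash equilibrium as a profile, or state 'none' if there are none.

(A,P): NE
(A,Q): not NE [P2→P gives 11>9]
(B,P): not NE [P1→A gives 7>5]
(B,Q): not NE [P2→P gives 3>1]

PSNE = {(A,P)}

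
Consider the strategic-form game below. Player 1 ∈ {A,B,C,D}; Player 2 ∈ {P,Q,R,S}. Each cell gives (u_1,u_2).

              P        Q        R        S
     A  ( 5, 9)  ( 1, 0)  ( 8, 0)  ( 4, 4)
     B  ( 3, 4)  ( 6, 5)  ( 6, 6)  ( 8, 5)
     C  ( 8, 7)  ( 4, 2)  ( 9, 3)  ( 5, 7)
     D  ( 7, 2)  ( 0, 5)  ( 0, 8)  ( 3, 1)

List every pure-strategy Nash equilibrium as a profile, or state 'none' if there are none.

PSNE = {(C,P)}

(A,P): not NE [P1→C gives 8>5]
(A,Q): not NE [P1→B gives 6>1; P2→P gives 9>0]
(A,R): not NE [P1→C gives 9>8; P2→P gives 9>0]
(A,S): not NE [P1→B gives 8>4; P2→P gives 9>4]
(B,P): not NE [P1→C gives 8>3; P2→R gives 6>4]
(B,Q): not NE [P2→R gives 6>5]
(B,R): not NE [P1→C gives 9>6]
(B,S): not NE [P2→R gives 6>5]
(C,P): NE
(C,Q): not NE [P1→B gives 6>4; P2→S gives 7>2]
(C,R): not NE [P2→S gives 7>3]
(C,S): not NE [P1→B gives 8>5]
(D,P): not NE [P1→C gives 8>7; P2→R gives 8>2]
(D,Q): not NE [P1→B gives 6>0; P2→R gives 8>5]
(D,R): not NE [P1→C gives 9>0]
(D,S): not NE [P1→B gives 8>3; P2→R gives 8>1]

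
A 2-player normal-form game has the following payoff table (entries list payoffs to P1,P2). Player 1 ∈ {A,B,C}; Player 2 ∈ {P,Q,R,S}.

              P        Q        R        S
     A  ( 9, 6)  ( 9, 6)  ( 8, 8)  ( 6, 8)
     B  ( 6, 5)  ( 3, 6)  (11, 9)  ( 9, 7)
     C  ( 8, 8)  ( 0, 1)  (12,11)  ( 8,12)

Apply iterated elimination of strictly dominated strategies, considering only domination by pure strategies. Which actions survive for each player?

P2 drop P (R beats it: A:8>6 B:9>5 C:11>8)
P2 drop Q (R beats it: A:8>6 B:9>6 C:11>1)
P1 drop A (B beats it: R:11>8 S:9>6)
P1→{B,C} P2→{R,S}

Survivors P1:{B,C} P2:{R,S}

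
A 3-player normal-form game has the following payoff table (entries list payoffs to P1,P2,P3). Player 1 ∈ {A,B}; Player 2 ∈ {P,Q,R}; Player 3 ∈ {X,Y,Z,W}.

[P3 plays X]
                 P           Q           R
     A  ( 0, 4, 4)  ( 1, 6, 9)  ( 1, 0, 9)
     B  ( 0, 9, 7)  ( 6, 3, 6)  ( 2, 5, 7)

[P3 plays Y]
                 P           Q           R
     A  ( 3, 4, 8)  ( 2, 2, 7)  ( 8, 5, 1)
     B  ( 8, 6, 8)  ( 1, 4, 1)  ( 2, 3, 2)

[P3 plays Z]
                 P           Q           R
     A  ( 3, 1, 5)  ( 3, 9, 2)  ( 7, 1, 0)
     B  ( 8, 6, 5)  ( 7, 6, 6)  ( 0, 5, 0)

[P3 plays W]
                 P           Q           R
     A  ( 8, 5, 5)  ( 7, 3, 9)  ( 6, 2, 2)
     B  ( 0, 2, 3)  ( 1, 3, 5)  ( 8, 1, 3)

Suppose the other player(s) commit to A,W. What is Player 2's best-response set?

BR_2 = {P}

u_2(P vs A,W) = 5
u_2(Q vs A,W) = 3
u_2(R vs A,W) = 2
max payoff 5 at {P}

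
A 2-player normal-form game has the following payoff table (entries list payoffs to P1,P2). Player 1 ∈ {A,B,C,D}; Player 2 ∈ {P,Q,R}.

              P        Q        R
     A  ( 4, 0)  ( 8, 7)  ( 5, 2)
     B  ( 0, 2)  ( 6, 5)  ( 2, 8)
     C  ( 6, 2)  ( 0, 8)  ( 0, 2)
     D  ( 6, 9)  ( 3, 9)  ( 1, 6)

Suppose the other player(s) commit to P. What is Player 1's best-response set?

u_1(A vs P) = 4
u_1(B vs P) = 0
u_1(C vs P) = 6
u_1(D vs P) = 6
max payoff 6 at {C,D}

P1 best: {C,D}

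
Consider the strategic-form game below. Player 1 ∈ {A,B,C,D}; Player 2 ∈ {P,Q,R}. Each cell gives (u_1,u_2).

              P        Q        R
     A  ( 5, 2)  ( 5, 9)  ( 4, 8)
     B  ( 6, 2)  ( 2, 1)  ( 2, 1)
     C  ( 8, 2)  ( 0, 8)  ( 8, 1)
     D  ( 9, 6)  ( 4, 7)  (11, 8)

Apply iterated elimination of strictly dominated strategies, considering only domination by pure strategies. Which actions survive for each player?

P1 drop B (D beats it: P:9>6 Q:4>2 R:11>2)
P1 drop C (D beats it: P:9>8 Q:4>0 R:11>8)
P2 drop P (Q beats it: A:9>2 D:7>6)
P1→{A,D} P2→{Q,R}

IESDS → P1:{A,D} P2:{Q,R}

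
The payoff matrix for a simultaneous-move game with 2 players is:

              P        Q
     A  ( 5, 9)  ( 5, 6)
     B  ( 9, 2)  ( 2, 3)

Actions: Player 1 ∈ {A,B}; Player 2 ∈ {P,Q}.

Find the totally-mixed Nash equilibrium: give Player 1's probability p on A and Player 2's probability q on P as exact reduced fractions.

(p,q) = (1/4, 3/7)

P1 indiff ⇒ q·5+(1-q)·5 = q·9+(1-q)·2 ⇒ q(-4) = (1-q)(-3) ⇒ q = 3/7
P2 indiff ⇒ p·9+(1-p)·2 = p·6+(1-p)·3 ⇒ p(3) = (1-p)(1) ⇒ p = 1/4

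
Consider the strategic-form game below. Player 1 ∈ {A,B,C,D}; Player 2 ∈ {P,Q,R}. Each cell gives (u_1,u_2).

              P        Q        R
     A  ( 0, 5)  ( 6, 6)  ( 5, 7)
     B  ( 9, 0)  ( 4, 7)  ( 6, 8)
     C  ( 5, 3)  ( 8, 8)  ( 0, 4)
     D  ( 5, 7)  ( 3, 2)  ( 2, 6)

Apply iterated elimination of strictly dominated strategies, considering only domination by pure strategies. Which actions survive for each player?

Remaining: P1:{A,B,C} P2:{Q,R}

P1 drop D (B beats it: P:9>5 Q:4>3 R:6>2)
P2 drop P (Q beats it: A:6>5 B:7>0 C:8>3)
P1→{A,B,C} P2→{Q,R}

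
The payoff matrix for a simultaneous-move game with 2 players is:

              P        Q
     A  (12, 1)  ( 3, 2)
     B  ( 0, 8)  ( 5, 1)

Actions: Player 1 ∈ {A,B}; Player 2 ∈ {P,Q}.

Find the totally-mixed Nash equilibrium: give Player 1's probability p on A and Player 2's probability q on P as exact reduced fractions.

P1 mixes 7/8 on A; P2 mixes 1/7 on P

P1 indiff ⇒ q·12+(1-q)·3 = q·0+(1-q)·5 ⇒ q(12) = (1-q)(2) ⇒ q = 1/7
P2 indiff ⇒ p·1+(1-p)·8 = p·2+(1-p)·1 ⇒ p(-1) = (1-p)(-7) ⇒ p = 7/8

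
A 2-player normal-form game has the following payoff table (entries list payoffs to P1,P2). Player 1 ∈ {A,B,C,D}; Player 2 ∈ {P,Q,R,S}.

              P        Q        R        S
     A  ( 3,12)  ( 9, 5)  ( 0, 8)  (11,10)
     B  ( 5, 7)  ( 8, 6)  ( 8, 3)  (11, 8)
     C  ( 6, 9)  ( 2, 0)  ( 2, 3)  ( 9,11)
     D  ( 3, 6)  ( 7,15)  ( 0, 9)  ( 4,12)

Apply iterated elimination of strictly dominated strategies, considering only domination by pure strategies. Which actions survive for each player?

P1 drop D (B beats it: P:5>3 Q:8>7 R:8>0 S:11>4)
P2 drop Q (P beats it: A:12>5 B:7>6 C:9>0)
P2 drop R (P beats it: A:12>8 B:7>3 C:9>3)
P1→{A,B,C} P2→{P,S}

Remaining: P1:{A,B,C} P2:{P,S}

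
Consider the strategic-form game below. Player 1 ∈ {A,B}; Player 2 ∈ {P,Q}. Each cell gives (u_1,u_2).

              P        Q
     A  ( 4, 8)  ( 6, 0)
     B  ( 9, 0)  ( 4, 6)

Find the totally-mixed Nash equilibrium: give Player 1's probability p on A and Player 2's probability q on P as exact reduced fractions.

P1 indiff ⇒ q·4+(1-q)·6 = q·9+(1-q)·4 ⇒ q(-5) = (1-q)(-2) ⇒ q = 2/7
P2 indiff ⇒ p·8+(1-p)·0 = p·0+(1-p)·6 ⇒ p(8) = (1-p)(6) ⇒ p = 3/7

(p,q) = (3/7, 2/7)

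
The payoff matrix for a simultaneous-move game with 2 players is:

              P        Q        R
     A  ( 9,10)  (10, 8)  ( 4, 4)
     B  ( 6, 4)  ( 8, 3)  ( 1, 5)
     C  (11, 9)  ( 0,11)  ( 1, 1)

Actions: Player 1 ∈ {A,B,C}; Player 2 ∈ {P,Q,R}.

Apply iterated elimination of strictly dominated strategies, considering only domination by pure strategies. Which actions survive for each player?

Remaining: P1:{A,C} P2:{P,Q}

P1 drop B (A beats it: P:9>6 Q:10>8 R:4>1)
P2 drop R (P beats it: A:10>4 C:9>1)
P1→{A,C} P2→{P,Q}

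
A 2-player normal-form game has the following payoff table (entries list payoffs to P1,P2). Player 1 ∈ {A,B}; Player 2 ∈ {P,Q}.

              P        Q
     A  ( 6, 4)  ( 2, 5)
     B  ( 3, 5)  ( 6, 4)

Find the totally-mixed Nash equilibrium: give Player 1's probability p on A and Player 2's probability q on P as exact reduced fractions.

P1 indiff ⇒ q·6+(1-q)·2 = q·3+(1-q)·6 ⇒ q(3) = (1-q)(4) ⇒ q = 4/7
P2 indiff ⇒ p·4+(1-p)·5 = p·5+(1-p)·4 ⇒ p(-1) = (1-p)(-1) ⇒ p = 1/2

p=1/2, q=4/7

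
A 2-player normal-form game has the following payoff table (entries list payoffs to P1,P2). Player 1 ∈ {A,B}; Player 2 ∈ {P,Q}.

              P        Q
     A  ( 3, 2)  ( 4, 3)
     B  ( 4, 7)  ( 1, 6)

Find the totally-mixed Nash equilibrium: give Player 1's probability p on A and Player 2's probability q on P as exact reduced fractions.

P1 indiff ⇒ q·3+(1-q)·4 = q·4+(1-q)·1 ⇒ q(-1) = (1-q)(-3) ⇒ q = 3/4
P2 indiff ⇒ p·2+(1-p)·7 = p·3+(1-p)·6 ⇒ p(-1) = (1-p)(-1) ⇒ p = 1/2

p=1/2, q=3/4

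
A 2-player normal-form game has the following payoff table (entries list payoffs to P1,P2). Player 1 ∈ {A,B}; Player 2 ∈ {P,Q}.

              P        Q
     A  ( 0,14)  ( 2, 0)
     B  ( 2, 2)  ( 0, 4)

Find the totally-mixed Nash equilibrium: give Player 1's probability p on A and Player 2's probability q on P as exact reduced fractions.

P1 indiff ⇒ q·0+(1-q)·2 = q·2+(1-q)·0 ⇒ q(-2) = (1-q)(-2) ⇒ q = 1/2
P2 indiff ⇒ p·14+(1-p)·2 = p·0+(1-p)·4 ⇒ p(14) = (1-p)(2) ⇒ p = 1/8

P1 mixes 1/8 on A; P2 mixes 1/2 on P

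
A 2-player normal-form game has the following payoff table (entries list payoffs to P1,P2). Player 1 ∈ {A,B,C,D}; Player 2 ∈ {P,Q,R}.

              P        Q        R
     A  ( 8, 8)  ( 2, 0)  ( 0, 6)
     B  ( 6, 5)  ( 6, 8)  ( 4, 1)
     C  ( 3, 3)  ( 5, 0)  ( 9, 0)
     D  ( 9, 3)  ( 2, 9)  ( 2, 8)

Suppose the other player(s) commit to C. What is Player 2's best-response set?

argmax u_2 = {P}

u_2(P vs C) = 3
u_2(Q vs C) = 0
u_2(R vs C) = 0
max payoff 3 at {P}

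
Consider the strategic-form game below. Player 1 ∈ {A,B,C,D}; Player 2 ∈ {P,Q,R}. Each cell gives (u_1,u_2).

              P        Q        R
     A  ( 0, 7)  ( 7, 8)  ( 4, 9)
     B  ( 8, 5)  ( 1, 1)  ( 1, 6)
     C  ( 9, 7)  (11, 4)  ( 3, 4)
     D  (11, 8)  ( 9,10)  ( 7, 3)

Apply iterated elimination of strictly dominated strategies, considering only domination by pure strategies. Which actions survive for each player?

Remaining: P1:{C,D} P2:{P,Q}

P1 drop A (D beats it: P:11>0 Q:9>7 R:7>4)
P1 drop B (C beats it: P:9>8 Q:11>1 R:3>1)
P2 drop R (P beats it: C:7>4 D:8>3)
P1→{C,D} P2→{P,Q}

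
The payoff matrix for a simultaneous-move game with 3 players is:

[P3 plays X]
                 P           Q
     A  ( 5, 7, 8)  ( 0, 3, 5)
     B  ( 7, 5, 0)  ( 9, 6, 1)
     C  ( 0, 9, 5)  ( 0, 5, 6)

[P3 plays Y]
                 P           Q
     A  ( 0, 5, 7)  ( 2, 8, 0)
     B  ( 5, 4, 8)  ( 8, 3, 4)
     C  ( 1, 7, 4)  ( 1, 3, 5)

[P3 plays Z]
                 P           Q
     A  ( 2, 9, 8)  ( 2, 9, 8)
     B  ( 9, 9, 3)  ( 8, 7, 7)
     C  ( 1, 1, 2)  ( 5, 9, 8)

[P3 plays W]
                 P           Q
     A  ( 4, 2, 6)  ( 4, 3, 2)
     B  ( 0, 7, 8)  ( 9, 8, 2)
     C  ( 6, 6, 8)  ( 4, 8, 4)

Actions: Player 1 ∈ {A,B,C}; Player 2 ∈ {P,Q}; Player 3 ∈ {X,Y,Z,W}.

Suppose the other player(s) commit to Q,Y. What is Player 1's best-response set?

u_1(A vs Q,Y) = 2
u_1(B vs Q,Y) = 8
u_1(C vs Q,Y) = 1
max payoff 8 at {B}

P1 best: {B}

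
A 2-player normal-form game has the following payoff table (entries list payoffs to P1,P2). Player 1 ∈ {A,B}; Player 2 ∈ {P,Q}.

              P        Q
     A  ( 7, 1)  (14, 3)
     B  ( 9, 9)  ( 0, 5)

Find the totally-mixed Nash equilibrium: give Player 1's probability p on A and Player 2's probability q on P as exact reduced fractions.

P1 indiff ⇒ q·7+(1-q)·14 = q·9+(1-q)·0 ⇒ q(-2) = (1-q)(-14) ⇒ q = 7/8
P2 indiff ⇒ p·1+(1-p)·9 = p·3+(1-p)·5 ⇒ p(-2) = (1-p)(-4) ⇒ p = 2/3

p=2/3, q=7/8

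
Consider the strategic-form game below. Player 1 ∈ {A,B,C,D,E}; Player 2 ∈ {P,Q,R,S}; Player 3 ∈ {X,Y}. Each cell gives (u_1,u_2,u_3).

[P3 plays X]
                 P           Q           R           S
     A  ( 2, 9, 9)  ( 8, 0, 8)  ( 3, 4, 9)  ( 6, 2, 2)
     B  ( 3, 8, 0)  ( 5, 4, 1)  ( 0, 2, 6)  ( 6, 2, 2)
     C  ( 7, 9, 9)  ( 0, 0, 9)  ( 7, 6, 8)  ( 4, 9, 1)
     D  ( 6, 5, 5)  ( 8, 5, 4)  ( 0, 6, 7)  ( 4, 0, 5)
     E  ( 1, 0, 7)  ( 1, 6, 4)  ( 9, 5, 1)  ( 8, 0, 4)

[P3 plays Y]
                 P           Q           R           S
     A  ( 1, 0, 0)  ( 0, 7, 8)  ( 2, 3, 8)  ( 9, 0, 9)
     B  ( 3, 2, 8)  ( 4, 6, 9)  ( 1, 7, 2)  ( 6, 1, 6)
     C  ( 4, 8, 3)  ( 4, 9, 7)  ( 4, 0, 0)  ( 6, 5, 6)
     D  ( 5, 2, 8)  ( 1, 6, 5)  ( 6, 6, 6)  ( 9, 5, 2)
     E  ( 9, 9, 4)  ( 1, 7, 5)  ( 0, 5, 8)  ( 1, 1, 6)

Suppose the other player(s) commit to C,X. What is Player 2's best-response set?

P2 best: {P,S}

u_2(P vs C,X) = 9
u_2(Q vs C,X) = 0
u_2(R vs C,X) = 6
u_2(S vs C,X) = 9
max payoff 9 at {P,S}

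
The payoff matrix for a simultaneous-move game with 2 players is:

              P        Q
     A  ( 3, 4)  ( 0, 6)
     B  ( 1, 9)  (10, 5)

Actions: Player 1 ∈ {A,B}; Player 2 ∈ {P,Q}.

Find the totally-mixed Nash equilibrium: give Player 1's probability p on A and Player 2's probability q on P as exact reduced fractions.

P1 indiff ⇒ q·3+(1-q)·0 = q·1+(1-q)·10 ⇒ q(2) = (1-q)(10) ⇒ q = 5/6
P2 indiff ⇒ p·4+(1-p)·9 = p·6+(1-p)·5 ⇒ p(-2) = (1-p)(-4) ⇒ p = 2/3

p=2/3, q=5/6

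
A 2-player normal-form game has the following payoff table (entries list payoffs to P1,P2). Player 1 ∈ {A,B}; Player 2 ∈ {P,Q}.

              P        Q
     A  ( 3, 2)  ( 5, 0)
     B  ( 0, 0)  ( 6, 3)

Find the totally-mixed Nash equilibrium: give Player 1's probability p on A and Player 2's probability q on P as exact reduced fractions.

P1 mixes 3/5 on A; P2 mixes 1/4 on P

P1 indiff ⇒ q·3+(1-q)·5 = q·0+(1-q)·6 ⇒ q(3) = (1-q)(1) ⇒ q = 1/4
P2 indiff ⇒ p·2+(1-p)·0 = p·0+(1-p)·3 ⇒ p(2) = (1-p)(3) ⇒ p = 3/5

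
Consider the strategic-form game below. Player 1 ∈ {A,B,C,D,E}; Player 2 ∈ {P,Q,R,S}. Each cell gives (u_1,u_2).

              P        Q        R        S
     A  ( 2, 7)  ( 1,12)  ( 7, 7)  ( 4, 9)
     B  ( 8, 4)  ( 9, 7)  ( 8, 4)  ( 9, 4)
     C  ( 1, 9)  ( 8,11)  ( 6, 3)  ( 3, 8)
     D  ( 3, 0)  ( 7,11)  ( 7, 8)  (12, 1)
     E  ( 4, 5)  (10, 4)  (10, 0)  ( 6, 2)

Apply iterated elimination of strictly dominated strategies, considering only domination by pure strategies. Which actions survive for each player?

P1 drop A (B beats it: P:8>2 Q:9>1 R:8>7 S:9>4)
P1 drop C (B beats it: P:8>1 Q:9>8 R:8>6 S:9>3)
P2 drop R (Q beats it: B:7>4 D:11>8 E:4>0)
P2 drop S (Q beats it: B:7>4 D:11>1 E:4>2)
P1 drop D (B beats it: P:8>3 Q:9>7)
P1→{B,E} P2→{P,Q}

Survivors P1:{B,E} P2:{P,Q}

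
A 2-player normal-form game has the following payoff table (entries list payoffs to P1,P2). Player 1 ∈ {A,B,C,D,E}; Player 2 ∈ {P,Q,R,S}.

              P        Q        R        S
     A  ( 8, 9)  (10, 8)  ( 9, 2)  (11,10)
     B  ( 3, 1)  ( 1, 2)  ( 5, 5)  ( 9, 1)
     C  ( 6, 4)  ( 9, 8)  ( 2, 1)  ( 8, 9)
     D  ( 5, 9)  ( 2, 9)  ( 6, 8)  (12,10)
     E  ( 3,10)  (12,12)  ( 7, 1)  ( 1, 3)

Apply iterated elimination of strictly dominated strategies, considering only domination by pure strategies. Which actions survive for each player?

P1 drop B (A beats it: P:8>3 Q:10>1 R:9>5 S:11>9)
P1 drop C (A beats it: P:8>6 Q:10>9 R:9>2 S:11>8)
P2 drop R (P beats it: A:9>2 D:9>8 E:10>1)
P1→{A,D,E} P2→{P,Q,S}

IESDS → P1:{A,D,E} P2:{P,Q,S}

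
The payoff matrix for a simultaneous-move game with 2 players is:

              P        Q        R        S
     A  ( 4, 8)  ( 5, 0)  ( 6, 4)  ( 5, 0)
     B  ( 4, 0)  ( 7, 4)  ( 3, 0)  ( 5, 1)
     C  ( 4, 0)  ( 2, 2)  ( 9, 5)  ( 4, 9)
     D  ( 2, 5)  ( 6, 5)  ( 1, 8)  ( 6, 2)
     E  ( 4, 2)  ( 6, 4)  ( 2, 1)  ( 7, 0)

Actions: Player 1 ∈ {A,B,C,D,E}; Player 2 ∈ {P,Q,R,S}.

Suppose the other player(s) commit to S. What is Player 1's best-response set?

argmax u_1 = {E}

u_1(A vs S) = 5
u_1(B vs S) = 5
u_1(C vs S) = 4
u_1(D vs S) = 6
u_1(E vs S) = 7
max payoff 7 at {E}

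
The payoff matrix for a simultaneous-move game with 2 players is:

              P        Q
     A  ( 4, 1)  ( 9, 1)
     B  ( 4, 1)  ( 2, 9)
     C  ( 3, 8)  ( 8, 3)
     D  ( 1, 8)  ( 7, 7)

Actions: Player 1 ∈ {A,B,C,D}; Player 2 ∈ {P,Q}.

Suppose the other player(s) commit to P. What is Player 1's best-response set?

u_1(A vs P) = 4
u_1(B vs P) = 4
u_1(C vs P) = 3
u_1(D vs P) = 1
max payoff 4 at {A,B}

P1 best: {A,B}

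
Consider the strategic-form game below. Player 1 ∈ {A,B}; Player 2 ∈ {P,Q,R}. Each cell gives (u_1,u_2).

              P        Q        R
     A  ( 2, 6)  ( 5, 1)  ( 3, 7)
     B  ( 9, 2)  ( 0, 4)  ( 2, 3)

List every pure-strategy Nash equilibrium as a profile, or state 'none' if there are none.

NE set: (A,R)

(A,P): not NE [P1→B gives 9>2; P2→R gives 7>6]
(A,Q): not NE [P2→R gives 7>1]
(A,R): NE
(B,P): not NE [P2→Q gives 4>2]
(B,Q): not NE [P1→A gives 5>0]
(B,R): not NE [P1→A gives 3>2; P2→Q gives 4>3]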